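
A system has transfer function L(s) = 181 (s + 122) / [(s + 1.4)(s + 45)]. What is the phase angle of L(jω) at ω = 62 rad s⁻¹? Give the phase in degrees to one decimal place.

-115.8°

∠(j62 + 122) = arctan(62/122) = 26.94°
∠(j62 + 1.4) = arctan(62/1.4) = 88.71°
∠(j62 + 45) = arctan(62/45) = 54.03°
∠L(j62) = 26.94° − (88.71° + 54.03°) = -115.79°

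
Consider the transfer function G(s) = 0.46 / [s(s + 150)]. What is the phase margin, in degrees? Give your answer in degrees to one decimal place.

Gain crossover: |G(jω)| = 1 at ω ≈ 0.00307 rad/sec.
∠G(j0.00307) = −90° − arctan(0.00307/150) ≈ -90.00°
PM = 180° + (-90.00°) = 90.00°

90.0°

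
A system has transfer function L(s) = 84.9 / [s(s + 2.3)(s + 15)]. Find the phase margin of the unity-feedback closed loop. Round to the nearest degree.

Gain crossover: |L(jω)| = 1 at ω ≈ 1.89 rad/s.
∠L(j1.89) = −90° − arctan(1.89/2.3) − arctan(1.89/15) ≈ -136.55°
PM = 180° + (-136.55°) = 43.45°

43°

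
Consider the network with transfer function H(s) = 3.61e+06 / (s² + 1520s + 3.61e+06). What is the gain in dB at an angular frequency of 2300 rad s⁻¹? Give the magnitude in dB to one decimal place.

-0.6 dB

|(j2300)² + 1520(j2300) + 3.61e+06| = |-1.68e+06 + j3.496e+06| = 3.879e+06
|H(j2300)| = 3.61e+06 / 3.879e+06 = 0.93072
20 log₁₀(0.93072) = -0.62 dB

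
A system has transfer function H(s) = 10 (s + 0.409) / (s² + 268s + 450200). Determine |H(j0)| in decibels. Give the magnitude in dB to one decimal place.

H(0) = 10 × 0.409 / 450200 = 9.0849e-06
20 log₁₀(9.0849e-06) = -100.83 dB

-100.8 dB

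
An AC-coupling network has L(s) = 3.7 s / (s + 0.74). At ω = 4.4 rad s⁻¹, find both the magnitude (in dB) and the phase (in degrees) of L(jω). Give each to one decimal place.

|j4.4| = 4.4
|j4.4 + 0.74| = √(4.4² + 0.74²) = 4.462
|L(j4.4)| = 3.7 × 4.4 / 4.462 = 3.6488
20 log₁₀(3.6488) = 11.24 dB
∠(j4.4) = 90.00°
∠(j4.4 + 0.74) = arctan(4.4/0.74) = 80.45°
∠L(j4.4) = 90.00° − 80.45° = 9.55°

|L| = 11.2 dB, ∠L = 9.5 deg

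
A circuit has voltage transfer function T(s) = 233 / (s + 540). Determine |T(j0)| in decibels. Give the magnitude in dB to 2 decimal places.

-7.30 dB

T(0) = 233 / 540 = 0.43148
20 log₁₀(0.43148) = -7.301 dB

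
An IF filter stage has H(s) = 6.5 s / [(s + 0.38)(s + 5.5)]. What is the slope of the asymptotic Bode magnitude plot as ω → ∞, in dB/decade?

-20 dB/decade

With 1 zero and 2 poles, the high-frequency asymptotic slope is 20 × (1 − 2) = -20 dB/decade.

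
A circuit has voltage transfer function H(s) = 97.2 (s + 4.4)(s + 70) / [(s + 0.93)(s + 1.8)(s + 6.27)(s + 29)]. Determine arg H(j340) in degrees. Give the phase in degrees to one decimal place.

∠(j340 + 4.4) = arctan(340/4.4) = 89.26°
∠(j340 + 70) = arctan(340/70) = 78.37°
∠(j340 + 0.93) = arctan(340/0.93) = 89.84°
∠(j340 + 1.8) = arctan(340/1.8) = 89.70°
∠(j340 + 6.27) = arctan(340/6.27) = 88.94°
∠(j340 + 29) = arctan(340/29) = 85.12°
∠H(j340) = 89.26° + 78.37° − (89.84° + 89.70° + 88.94° + 85.12°) = -185.98°

-186.0 deg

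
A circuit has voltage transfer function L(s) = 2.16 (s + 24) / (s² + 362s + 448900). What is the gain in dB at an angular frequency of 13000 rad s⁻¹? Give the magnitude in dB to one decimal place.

|j13000 + 24| = √(13000² + 24²) = 1.3e+04
|(j13000)² + 362(j13000) + 448900| = |-1.6855e+08 + j4.706e+06| = 1.686e+08
|L(j13000)| = 2.16 × 1.3e+04 / 1.686e+08 = 0.00016653
20 log₁₀(0.00016653) = -75.57 dB

-75.6 dB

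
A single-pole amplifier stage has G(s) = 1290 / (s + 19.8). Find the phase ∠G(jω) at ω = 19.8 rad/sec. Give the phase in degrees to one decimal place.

∠(j19.8 + 19.8) = arctan(19.8/19.8) = 45.00°
∠G(j19.8) = −45.00° = -45.00°

-45.0°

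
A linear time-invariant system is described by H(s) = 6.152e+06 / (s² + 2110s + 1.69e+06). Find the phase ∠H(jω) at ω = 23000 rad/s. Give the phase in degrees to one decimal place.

∠[(j23000)² + 2110(j23000) + 1.69e+06] = ∠[-5.2731e+08 + j4.853e+07] = 174.74°
∠H(j23000) = −174.74° = -174.74°

-174.7 deg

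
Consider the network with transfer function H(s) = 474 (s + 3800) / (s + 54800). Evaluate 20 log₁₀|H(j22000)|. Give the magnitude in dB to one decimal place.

|j22000 + 3800| = √(22000² + 3800²) = 2.233e+04
|j22000 + 54800| = √(22000² + 54800²) = 5.905e+04
|H(j22000)| = 474 × 2.233e+04 / 5.905e+04 = 179.21
20 log₁₀(179.21) = 45.07 dB

45.1 dB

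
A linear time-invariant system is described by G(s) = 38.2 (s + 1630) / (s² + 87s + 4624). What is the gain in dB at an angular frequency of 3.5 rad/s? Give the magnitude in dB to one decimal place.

|j3.5 + 1630| = √(3.5² + 1630²) = 1630
|(j3.5)² + 87(j3.5) + 4624| = |4611.8 + j304.5| = 4622
|G(j3.5)| = 38.2 × 1630 / 4622 = 13.472
20 log₁₀(13.472) = 22.59 dB

22.6 dB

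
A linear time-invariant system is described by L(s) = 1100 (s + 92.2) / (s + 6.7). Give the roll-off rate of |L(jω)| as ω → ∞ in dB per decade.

With 1 zero and 1 pole, the high-frequency asymptotic slope is 20 × (1 − 1) = 0 dB/decade.

0 dB/decade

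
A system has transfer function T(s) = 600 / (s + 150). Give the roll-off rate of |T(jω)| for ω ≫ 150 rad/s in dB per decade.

-20 dB/decade

With 0 zeros and 1 pole, the high-frequency asymptotic slope is 20 × (0 − 1) = -20 dB/decade.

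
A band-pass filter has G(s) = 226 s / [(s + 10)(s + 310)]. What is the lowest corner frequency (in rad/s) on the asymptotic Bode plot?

Break frequencies occur at each pole and zero magnitude: 10 rad/s, 310 rad/s.
The lowest is 10 rad/s.

10 rad/s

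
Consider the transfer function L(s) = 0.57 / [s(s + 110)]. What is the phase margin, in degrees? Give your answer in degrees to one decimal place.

Gain crossover: |L(jω)| = 1 at ω ≈ 0.00518 rad s⁻¹.
∠L(j0.00518) = −90° − arctan(0.00518/110) ≈ -90.00°
PM = 180° + (-90.00°) = 90.00°

90.0 deg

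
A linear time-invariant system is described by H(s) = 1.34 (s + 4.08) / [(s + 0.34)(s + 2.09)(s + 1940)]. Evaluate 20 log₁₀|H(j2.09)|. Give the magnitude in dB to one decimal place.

-65.9 dB

|j2.09 + 4.08| = √(2.09² + 4.08²) = 4.584
|j2.09 + 0.34| = √(2.09² + 0.34²) = 2.117
|j2.09 + 2.09| = √(2.09² + 2.09²) = 2.956
|j2.09 + 1940| = √(2.09² + 1940²) = 1940
|H(j2.09)| = 1.34 × 4.584 / (2.117 × 2.956 × 1940) = 0.00050592
20 log₁₀(0.00050592) = -65.92 dB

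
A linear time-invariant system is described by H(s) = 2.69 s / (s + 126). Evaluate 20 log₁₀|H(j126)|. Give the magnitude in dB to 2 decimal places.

5.58 dB

|j126| = 126
|j126 + 126| = √(126² + 126²) = 178.2
|H(j126)| = 2.69 × 126 / 178.2 = 1.9021
20 log₁₀(1.9021) = 5.585 dB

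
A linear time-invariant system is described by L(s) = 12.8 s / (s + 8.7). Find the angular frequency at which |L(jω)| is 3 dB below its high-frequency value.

8.7 rad/s

For a single-pole high-pass, the −3 dB point is at the pole: ω = 8.7 rad/s.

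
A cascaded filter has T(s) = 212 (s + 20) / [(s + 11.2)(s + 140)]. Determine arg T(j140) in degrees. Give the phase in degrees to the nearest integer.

∠(j140 + 20) = arctan(140/20) = 81.87°
∠(j140 + 11.2) = arctan(140/11.2) = 85.43°
∠(j140 + 140) = arctan(140/140) = 45.00°
∠T(j140) = 81.87° − (85.43° + 45.00°) = -48.56°

-49°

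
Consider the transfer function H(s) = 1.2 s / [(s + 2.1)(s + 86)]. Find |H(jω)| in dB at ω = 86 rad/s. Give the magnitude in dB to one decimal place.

|j86| = 86
|j86 + 2.1| = √(86² + 2.1²) = 86.03
|j86 + 86| = √(86² + 86²) = 121.6
|H(j86)| = 1.2 × 86 / (86.03 × 121.6) = 0.0098637
20 log₁₀(0.0098637) = -40.12 dB

-40.1 dB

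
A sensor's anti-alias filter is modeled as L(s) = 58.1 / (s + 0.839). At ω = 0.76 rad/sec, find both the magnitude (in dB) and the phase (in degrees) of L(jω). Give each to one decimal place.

|j0.76 + 0.839| = √(0.76² + 0.839²) = 1.132
|L(j0.76)| = 58.1 / 1.132 = 51.323
20 log₁₀(51.323) = 34.21 dB
∠(j0.76 + 0.839) = arctan(0.76/0.839) = 42.17°
∠L(j0.76) = −42.17° = -42.17°

|L| = 34.2 dB, ∠L = -42.2°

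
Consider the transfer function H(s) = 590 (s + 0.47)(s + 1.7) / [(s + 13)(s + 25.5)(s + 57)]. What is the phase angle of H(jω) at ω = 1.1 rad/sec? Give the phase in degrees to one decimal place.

91.4°

∠(j1.1 + 0.47) = arctan(1.1/0.47) = 66.86°
∠(j1.1 + 1.7) = arctan(1.1/1.7) = 32.91°
∠(j1.1 + 13) = arctan(1.1/13) = 4.84°
∠(j1.1 + 25.5) = arctan(1.1/25.5) = 2.47°
∠(j1.1 + 57) = arctan(1.1/57) = 1.11°
∠H(j1.1) = 66.86° + 32.91° − (4.84° + 2.47° + 1.11°) = 91.36°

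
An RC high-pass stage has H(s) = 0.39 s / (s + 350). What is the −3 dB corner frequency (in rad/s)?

For a single-pole high-pass, the −3 dB point is at the pole: ω = 350 rad/s.

350 rad/s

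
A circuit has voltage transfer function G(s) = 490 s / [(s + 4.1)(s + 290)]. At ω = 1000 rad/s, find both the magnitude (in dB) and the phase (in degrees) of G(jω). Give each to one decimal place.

|j1000| = 1000
|j1000 + 4.1| = √(1000² + 4.1²) = 1000
|j1000 + 290| = √(1000² + 290²) = 1041
|G(j1000)| = 490 × 1000 / (1000 × 1041) = 0.47061
20 log₁₀(0.47061) = -6.55 dB
∠(j1000) = 90.00°
∠(j1000 + 4.1) = arctan(1000/4.1) = 89.77°
∠(j1000 + 290) = arctan(1000/290) = 73.83°
∠G(j1000) = 90.00° − (89.77° + 73.83°) = -73.59°

|G| = -6.5 dB, ∠G = -73.6 deg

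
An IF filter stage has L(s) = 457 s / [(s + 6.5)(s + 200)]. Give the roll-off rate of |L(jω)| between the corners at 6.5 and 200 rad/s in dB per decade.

0 dB/decade

In this band the factors already past their corner are: 1 differentiator zero, pole at 6.5; net slope = 0 dB/decade.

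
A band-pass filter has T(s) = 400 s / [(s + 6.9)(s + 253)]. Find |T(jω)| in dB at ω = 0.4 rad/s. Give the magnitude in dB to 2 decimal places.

-20.77 dB

|j0.4| = 0.4
|j0.4 + 6.9| = √(0.4² + 6.9²) = 6.912
|j0.4 + 253| = √(0.4² + 253²) = 253
|T(j0.4)| = 400 × 0.4 / (6.912 × 253) = 0.0915
20 log₁₀(0.0915) = -20.772 dB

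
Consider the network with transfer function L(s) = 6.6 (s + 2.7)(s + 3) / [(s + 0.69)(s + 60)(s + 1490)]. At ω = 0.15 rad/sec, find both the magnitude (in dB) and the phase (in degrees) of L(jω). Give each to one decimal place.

|L| = -61.4 dB, ∠L = -6.4°

|j0.15 + 2.7| = √(0.15² + 2.7²) = 2.704
|j0.15 + 3| = √(0.15² + 3²) = 3.004
|j0.15 + 0.69| = √(0.15² + 0.69²) = 0.7061
|j0.15 + 60| = √(0.15² + 60²) = 60
|j0.15 + 1490| = √(0.15² + 1490²) = 1490
|L(j0.15)| = 6.6 × 2.704 × 3.004 / (0.7061 × 60 × 1490) = 0.00084923
20 log₁₀(0.00084923) = -61.42 dB
∠(j0.15 + 2.7) = arctan(0.15/2.7) = 3.18°
∠(j0.15 + 3) = arctan(0.15/3) = 2.86°
∠(j0.15 + 0.69) = arctan(0.15/0.69) = 12.26°
∠(j0.15 + 60) = arctan(0.15/60) = 0.14°
∠(j0.15 + 1490) = arctan(0.15/1490) = 0.01°
∠L(j0.15) = 3.18° + 2.86° − (12.26° + 0.14° + 0.01°) = -6.37°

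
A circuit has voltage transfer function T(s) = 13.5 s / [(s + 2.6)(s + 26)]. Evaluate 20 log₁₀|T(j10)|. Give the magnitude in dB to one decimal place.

-6.6 dB

|j10| = 10
|j10 + 2.6| = √(10² + 2.6²) = 10.33
|j10 + 26| = √(10² + 26²) = 27.86
|T(j10)| = 13.5 × 10 / (10.33 × 27.86) = 0.46903
20 log₁₀(0.46903) = -6.58 dB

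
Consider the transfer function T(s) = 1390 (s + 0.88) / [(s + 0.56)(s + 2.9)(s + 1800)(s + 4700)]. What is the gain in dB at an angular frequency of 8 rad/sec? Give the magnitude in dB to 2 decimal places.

-94.25 dB

|j8 + 0.88| = √(8² + 0.88²) = 8.048
|j8 + 0.56| = √(8² + 0.56²) = 8.02
|j8 + 2.9| = √(8² + 2.9²) = 8.509
|j8 + 1800| = √(8² + 1800²) = 1800
|j8 + 4700| = √(8² + 4700²) = 4700
|T(j8)| = 1390 × 8.048 / (8.02 × 8.509 × 1800 × 4700) = 1.9377e-05
20 log₁₀(1.9377e-05) = -94.254 dB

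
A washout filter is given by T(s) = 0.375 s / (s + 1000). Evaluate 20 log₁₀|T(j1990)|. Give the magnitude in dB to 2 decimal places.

-9.50 dB

|j1990| = 1990
|j1990 + 1000| = √(1990² + 1000²) = 2227
|T(j1990)| = 0.375 × 1990 / 2227 = 0.33507
20 log₁₀(0.33507) = -9.497 dB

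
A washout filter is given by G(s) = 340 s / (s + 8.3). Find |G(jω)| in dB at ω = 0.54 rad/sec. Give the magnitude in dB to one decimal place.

|j0.54| = 0.54
|j0.54 + 8.3| = √(0.54² + 8.3²) = 8.318
|G(j0.54)| = 340 × 0.54 / 8.318 = 22.074
20 log₁₀(22.074) = 26.88 dB

26.9 dB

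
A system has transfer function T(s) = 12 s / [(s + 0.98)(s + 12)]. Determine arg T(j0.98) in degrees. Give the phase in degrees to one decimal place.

∠(j0.98) = 90.00°
∠(j0.98 + 0.98) = arctan(0.98/0.98) = 45.00°
∠(j0.98 + 12) = arctan(0.98/12) = 4.67°
∠T(j0.98) = 90.00° − (45.00° + 4.67°) = 40.33°

40.3°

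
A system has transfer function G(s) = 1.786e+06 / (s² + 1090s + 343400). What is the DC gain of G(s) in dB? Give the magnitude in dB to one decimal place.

14.3 dB

G(0) = 1.786e+06 / 343400 = 5.2009
20 log₁₀(5.2009) = 14.32 dB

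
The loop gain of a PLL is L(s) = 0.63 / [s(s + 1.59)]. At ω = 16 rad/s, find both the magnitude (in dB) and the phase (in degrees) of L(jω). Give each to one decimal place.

|L| = -52.2 dB, ∠L = -174.3°

|j16 + 1.59| = √(16² + 1.59²) = 16.08
|j16| = 16
|L(j16)| = 0.63 / (16.08 × 16) = 0.0024489
20 log₁₀(0.0024489) = -52.22 dB
∠(j16 + 1.59) = arctan(16/1.59) = 84.32°
∠(j16) = 90.00°
∠L(j16) = − (84.32° + 90.00°) = -174.32°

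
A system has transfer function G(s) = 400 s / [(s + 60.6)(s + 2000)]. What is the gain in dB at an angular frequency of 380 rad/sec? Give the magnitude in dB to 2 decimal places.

-14.24 dB

|j380| = 380
|j380 + 60.6| = √(380² + 60.6²) = 384.8
|j380 + 2000| = √(380² + 2000²) = 2036
|G(j380)| = 400 × 380 / (384.8 × 2036) = 0.19403
20 log₁₀(0.19403) = -14.242 dB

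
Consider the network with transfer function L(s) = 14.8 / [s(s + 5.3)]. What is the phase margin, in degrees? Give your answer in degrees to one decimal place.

64.6 deg

Gain crossover: |L(jω)| = 1 at ω ≈ 2.52 rad/sec.
∠L(j2.52) = −90° − arctan(2.52/5.3) ≈ -115.44°
PM = 180° + (-115.44°) = 64.56°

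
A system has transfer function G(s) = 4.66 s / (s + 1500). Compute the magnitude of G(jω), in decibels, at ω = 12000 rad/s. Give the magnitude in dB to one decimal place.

13.3 dB

|j12000| = 1.2e+04
|j12000 + 1500| = √(12000² + 1500²) = 1.209e+04
|G(j12000)| = 4.66 × 1.2e+04 / 1.209e+04 = 4.624
20 log₁₀(4.624) = 13.30 dB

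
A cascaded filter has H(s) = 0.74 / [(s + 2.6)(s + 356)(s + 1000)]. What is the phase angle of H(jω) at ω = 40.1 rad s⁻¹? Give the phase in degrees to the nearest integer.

∠(j40.1 + 2.6) = arctan(40.1/2.6) = 86.29°
∠(j40.1 + 356) = arctan(40.1/356) = 6.43°
∠(j40.1 + 1000) = arctan(40.1/1000) = 2.30°
∠H(j40.1) = − (86.29° + 6.43° + 2.30°) = -95.01°

-95 deg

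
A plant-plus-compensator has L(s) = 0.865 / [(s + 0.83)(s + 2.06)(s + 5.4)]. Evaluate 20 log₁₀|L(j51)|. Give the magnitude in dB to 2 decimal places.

-103.77 dB

|j51 + 0.83| = √(51² + 0.83²) = 51.01
|j51 + 2.06| = √(51² + 2.06²) = 51.04
|j51 + 5.4| = √(51² + 5.4²) = 51.29
|L(j51)| = 0.865 / (51.01 × 51.04 × 51.29) = 6.4785e-06
20 log₁₀(6.4785e-06) = -103.771 dB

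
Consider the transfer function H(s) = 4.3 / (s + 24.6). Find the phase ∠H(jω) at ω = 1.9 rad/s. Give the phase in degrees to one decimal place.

∠(j1.9 + 24.6) = arctan(1.9/24.6) = 4.42°
∠H(j1.9) = −4.42° = -4.42°

-4.4°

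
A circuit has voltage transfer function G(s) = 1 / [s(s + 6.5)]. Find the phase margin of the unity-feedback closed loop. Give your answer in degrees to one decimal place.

Gain crossover: |G(jω)| = 1 at ω ≈ 0.154 rad s⁻¹.
∠G(j0.154) = −90° − arctan(0.154/6.5) ≈ -91.36°
PM = 180° + (-91.36°) = 88.64°

88.6°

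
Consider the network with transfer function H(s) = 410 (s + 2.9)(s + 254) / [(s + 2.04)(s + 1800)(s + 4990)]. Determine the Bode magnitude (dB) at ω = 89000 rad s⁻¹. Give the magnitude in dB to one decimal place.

-46.7 dB

|j89000 + 2.9| = √(89000² + 2.9²) = 8.9e+04
|j89000 + 254| = √(89000² + 254²) = 8.9e+04
|j89000 + 2.04| = √(89000² + 2.04²) = 8.9e+04
|j89000 + 1800| = √(89000² + 1800²) = 8.902e+04
|j89000 + 4990| = √(89000² + 4990²) = 8.914e+04
|H(j89000)| = 410 × 8.9e+04 × 8.9e+04 / (8.9e+04 × 8.902e+04 × 8.914e+04) = 0.0045986
20 log₁₀(0.0045986) = -46.75 dB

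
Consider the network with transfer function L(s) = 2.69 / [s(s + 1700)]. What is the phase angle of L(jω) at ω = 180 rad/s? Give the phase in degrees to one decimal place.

∠(j180 + 1700) = arctan(180/1700) = 6.04°
∠(j180) = 90.00°
∠L(j180) = − (6.04° + 90.00°) = -96.04°

-96.0°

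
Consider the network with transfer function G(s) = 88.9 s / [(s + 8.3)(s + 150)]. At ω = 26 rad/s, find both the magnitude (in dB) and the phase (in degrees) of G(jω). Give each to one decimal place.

|j26| = 26
|j26 + 8.3| = √(26² + 8.3²) = 27.29
|j26 + 150| = √(26² + 150²) = 152.2
|G(j26)| = 88.9 × 26 / (27.29 × 152.2) = 0.5563
20 log₁₀(0.5563) = -5.09 dB
∠(j26) = 90.00°
∠(j26 + 8.3) = arctan(26/8.3) = 72.30°
∠(j26 + 150) = arctan(26/150) = 9.83°
∠G(j26) = 90.00° − (72.30° + 9.83°) = 7.87°

|G| = -5.1 dB, ∠G = 7.9°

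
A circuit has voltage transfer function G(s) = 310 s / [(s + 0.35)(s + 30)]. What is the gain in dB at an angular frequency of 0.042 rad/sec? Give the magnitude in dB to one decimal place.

|j0.042| = 0.042
|j0.042 + 0.35| = √(0.042² + 0.35²) = 0.3525
|j0.042 + 30| = √(0.042² + 30²) = 30
|G(j0.042)| = 310 × 0.042 / (0.3525 × 30) = 1.2312
20 log₁₀(1.2312) = 1.81 dB

1.8 dB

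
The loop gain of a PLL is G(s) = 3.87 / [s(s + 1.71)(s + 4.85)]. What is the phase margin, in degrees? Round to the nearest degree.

Gain crossover: |G(jω)| = 1 at ω ≈ 0.449 rad s⁻¹.
∠G(j0.449) = −90° − arctan(0.449/1.71) − arctan(0.449/4.85) ≈ -110.02°
PM = 180° + (-110.02°) = 69.98°

70°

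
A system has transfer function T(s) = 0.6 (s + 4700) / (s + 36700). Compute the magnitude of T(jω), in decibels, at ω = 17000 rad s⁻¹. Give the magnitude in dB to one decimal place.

|j17000 + 4700| = √(17000² + 4700²) = 1.764e+04
|j17000 + 36700| = √(17000² + 36700²) = 4.045e+04
|T(j17000)| = 0.6 × 1.764e+04 / 4.045e+04 = 0.26165
20 log₁₀(0.26165) = -11.65 dB

-11.6 dB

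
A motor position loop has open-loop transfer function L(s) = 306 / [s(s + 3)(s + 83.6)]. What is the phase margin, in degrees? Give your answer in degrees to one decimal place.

Gain crossover: |L(jω)| = 1 at ω ≈ 1.14 rad/s.
∠L(j1.14) = −90° − arctan(1.14/3) − arctan(1.14/83.6) ≈ -111.59°
PM = 180° + (-111.59°) = 68.41°

68.4°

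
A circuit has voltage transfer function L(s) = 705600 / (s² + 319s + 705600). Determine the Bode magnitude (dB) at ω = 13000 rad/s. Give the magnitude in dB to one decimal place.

-47.6 dB

|(j13000)² + 319(j13000) + 705600| = |-1.6829e+08 + j4.147e+06| = 1.683e+08
|L(j13000)| = 705600 / 1.683e+08 = 0.0041914
20 log₁₀(0.0041914) = -47.55 dB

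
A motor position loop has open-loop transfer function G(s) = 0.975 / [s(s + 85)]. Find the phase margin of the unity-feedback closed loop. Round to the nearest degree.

Gain crossover: |G(jω)| = 1 at ω ≈ 0.0115 rad/s.
∠G(j0.0115) = −90° − arctan(0.0115/85) ≈ -90.01°
PM = 180° + (-90.01°) = 89.99°

90 deg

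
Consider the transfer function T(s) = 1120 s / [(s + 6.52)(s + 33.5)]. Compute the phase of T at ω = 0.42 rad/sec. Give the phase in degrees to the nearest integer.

∠(j0.42) = 90.00°
∠(j0.42 + 6.52) = arctan(0.42/6.52) = 3.69°
∠(j0.42 + 33.5) = arctan(0.42/33.5) = 0.72°
∠T(j0.42) = 90.00° − (3.69° + 0.72°) = 85.60°

86 deg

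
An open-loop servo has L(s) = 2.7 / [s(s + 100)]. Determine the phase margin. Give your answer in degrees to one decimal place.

Gain crossover: |L(jω)| = 1 at ω ≈ 0.027 rad/sec.
∠L(j0.027) = −90° − arctan(0.027/100) ≈ -90.02°
PM = 180° + (-90.02°) = 89.98°

90.0°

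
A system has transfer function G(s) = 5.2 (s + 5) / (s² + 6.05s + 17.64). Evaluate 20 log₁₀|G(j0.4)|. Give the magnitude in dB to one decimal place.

|j0.4 + 5| = √(0.4² + 5²) = 5.016
|(j0.4)² + 6.05(j0.4) + 17.64| = |17.48 + j2.42| = 17.65
|G(j0.4)| = 5.2 × 5.016 / 17.65 = 1.4781
20 log₁₀(1.4781) = 3.39 dB

3.4 dB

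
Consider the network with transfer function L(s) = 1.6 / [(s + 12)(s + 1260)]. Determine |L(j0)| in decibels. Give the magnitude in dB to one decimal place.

-79.5 dB

L(0) = 1.6 / (12 × 1260) = 0.00010582
20 log₁₀(0.00010582) = -79.51 dB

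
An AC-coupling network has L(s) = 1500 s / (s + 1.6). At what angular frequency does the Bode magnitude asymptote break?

The single real pole at s = −1.6 gives a corner at ω = 1.6 rad/s.

1.6 rad/s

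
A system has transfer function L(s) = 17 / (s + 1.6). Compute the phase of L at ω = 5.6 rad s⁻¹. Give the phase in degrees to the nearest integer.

-74°

∠(j5.6 + 1.6) = arctan(5.6/1.6) = 74.05°
∠L(j5.6) = −74.05° = -74.05°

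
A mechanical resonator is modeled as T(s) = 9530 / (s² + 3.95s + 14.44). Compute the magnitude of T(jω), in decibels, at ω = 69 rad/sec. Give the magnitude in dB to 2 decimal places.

6.04 dB

|(j69)² + 3.95(j69) + 14.44| = |-4746.6 + j272.55| = 4754
|T(j69)| = 9530 / 4754 = 2.0045
20 log₁₀(2.0045) = 6.040 dB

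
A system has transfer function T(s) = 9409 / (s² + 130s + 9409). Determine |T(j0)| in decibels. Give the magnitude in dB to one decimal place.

0.0 dB

T(0) = 9409 / 9409 = 1
20 log₁₀(1) = 0.00 dB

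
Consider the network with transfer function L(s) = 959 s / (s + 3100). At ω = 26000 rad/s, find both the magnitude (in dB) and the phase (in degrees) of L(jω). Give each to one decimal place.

|L| = 59.6 dB, ∠L = 6.8°

|j26000| = 2.6e+04
|j26000 + 3100| = √(26000² + 3100²) = 2.618e+04
|L(j26000)| = 959 × 2.6e+04 / 2.618e+04 = 952.26
20 log₁₀(952.26) = 59.58 dB
∠(j26000) = 90.00°
∠(j26000 + 3100) = arctan(26000/3100) = 83.20°
∠L(j26000) = 90.00° − 83.20° = 6.80°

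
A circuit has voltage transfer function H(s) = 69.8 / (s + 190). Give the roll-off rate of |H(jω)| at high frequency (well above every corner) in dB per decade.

With 0 zeros and 1 pole, the high-frequency asymptotic slope is 20 × (0 − 1) = -20 dB/decade.

-20 dB/decade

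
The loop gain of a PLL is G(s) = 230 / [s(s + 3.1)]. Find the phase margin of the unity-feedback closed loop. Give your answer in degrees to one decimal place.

Gain crossover: |G(jω)| = 1 at ω ≈ 15 rad/sec.
∠G(j15) = −90° − arctan(15/3.1) ≈ -168.33°
PM = 180° + (-168.33°) = 11.67°

11.7°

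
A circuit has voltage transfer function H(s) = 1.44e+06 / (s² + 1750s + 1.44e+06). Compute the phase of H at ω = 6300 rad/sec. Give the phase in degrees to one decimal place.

∠[(j6300)² + 1750(j6300) + 1.44e+06] = ∠[-3.825e+07 + j1.1025e+07] = 163.92°
∠H(j6300) = −163.92° = -163.92°

-163.9°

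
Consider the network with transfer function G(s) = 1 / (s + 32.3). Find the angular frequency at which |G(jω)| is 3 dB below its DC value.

For a single-pole low-pass, the −3 dB point is at the pole: ω = 32.3 rad/s.

32.3 rad/s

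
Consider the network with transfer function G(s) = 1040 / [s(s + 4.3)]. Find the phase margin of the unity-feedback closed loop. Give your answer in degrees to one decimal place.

7.6°

Gain crossover: |G(jω)| = 1 at ω ≈ 32.1 rad s⁻¹.
∠G(j32.1) = −90° − arctan(32.1/4.3) ≈ -172.37°
PM = 180° + (-172.37°) = 7.63°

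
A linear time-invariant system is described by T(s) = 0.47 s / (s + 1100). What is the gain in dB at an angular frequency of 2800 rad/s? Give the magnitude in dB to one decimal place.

|j2800| = 2800
|j2800 + 1100| = √(2800² + 1100²) = 3008
|T(j2800)| = 0.47 × 2800 / 3008 = 0.43745
20 log₁₀(0.43745) = -7.18 dB

-7.2 dB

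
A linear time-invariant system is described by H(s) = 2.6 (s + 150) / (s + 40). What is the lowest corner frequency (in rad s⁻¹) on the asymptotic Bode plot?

Break frequencies occur at each pole and zero magnitude: 40 rad s⁻¹, 150 rad s⁻¹.
The lowest is 40 rad s⁻¹.

40 rad s⁻¹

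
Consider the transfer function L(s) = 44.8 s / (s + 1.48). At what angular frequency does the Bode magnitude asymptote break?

1.48 rad/sec

The single real pole at s = −1.48 gives a corner at ω = 1.48 rad/sec.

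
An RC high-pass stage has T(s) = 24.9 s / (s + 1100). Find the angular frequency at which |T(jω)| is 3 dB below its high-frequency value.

For a single-pole high-pass, the −3 dB point is at the pole: ω = 1100 rad/sec.

1100 rad/sec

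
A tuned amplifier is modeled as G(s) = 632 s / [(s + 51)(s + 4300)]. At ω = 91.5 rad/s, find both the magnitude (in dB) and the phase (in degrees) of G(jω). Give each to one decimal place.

|G| = -17.8 dB, ∠G = 27.9°

|j91.5| = 91.5
|j91.5 + 51| = √(91.5² + 51²) = 104.8
|j91.5 + 4300| = √(91.5² + 4300²) = 4301
|G(j91.5)| = 632 × 91.5 / (104.8 × 4301) = 0.12835
20 log₁₀(0.12835) = -17.83 dB
∠(j91.5) = 90.00°
∠(j91.5 + 51) = arctan(91.5/51) = 60.87°
∠(j91.5 + 4300) = arctan(91.5/4300) = 1.22°
∠G(j91.5) = 90.00° − (60.87° + 1.22°) = 27.92°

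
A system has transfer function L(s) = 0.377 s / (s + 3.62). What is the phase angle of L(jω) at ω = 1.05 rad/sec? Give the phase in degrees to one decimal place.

∠(j1.05) = 90.00°
∠(j1.05 + 3.62) = arctan(1.05/3.62) = 16.18°
∠L(j1.05) = 90.00° − 16.18° = 73.82°

73.8°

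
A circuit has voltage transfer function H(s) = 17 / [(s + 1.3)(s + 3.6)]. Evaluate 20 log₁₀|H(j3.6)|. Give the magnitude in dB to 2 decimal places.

|j3.6 + 1.3| = √(3.6² + 1.3²) = 3.828
|j3.6 + 3.6| = √(3.6² + 3.6²) = 5.091
|H(j3.6)| = 17 / (3.828 × 5.091) = 0.87239
20 log₁₀(0.87239) = -1.186 dB

-1.19 dB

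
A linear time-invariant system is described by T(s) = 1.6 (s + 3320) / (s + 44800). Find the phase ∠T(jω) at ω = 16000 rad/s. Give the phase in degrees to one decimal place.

58.6°

∠(j16000 + 3320) = arctan(16000/3320) = 78.28°
∠(j16000 + 44800) = arctan(16000/44800) = 19.65°
∠T(j16000) = 78.28° − 19.65° = 58.62°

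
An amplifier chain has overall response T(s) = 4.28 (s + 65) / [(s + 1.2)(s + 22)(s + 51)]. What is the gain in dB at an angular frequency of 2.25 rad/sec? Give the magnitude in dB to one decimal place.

|j2.25 + 65| = √(2.25² + 65²) = 65.04
|j2.25 + 1.2| = √(2.25² + 1.2²) = 2.55
|j2.25 + 22| = √(2.25² + 22²) = 22.11
|j2.25 + 51| = √(2.25² + 51²) = 51.05
|T(j2.25)| = 4.28 × 65.04 / (2.55 × 22.11 × 51.05) = 0.096695
20 log₁₀(0.096695) = -20.29 dB

-20.3 dB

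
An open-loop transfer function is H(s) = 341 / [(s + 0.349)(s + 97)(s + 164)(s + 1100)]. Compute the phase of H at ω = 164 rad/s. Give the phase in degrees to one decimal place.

∠(j164 + 0.349) = arctan(164/0.349) = 89.88°
∠(j164 + 97) = arctan(164/97) = 59.40°
∠(j164 + 164) = arctan(164/164) = 45.00°
∠(j164 + 1100) = arctan(164/1100) = 8.48°
∠H(j164) = − (89.88° + 59.40° + 45.00° + 8.48°) = -202.76°

-202.8°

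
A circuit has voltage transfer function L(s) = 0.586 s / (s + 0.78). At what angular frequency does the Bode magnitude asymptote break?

0.78 rad/sec

The single real pole at s = −0.78 gives a corner at ω = 0.78 rad/sec.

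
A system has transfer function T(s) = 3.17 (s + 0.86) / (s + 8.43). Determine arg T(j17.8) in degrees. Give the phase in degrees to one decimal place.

22.6°

∠(j17.8 + 0.86) = arctan(17.8/0.86) = 87.23°
∠(j17.8 + 8.43) = arctan(17.8/8.43) = 64.66°
∠T(j17.8) = 87.23° − 64.66° = 22.58°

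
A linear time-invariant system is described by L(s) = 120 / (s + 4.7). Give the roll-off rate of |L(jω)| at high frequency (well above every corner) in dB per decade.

With 0 zeros and 1 pole, the high-frequency asymptotic slope is 20 × (0 − 1) = -20 dB/decade.

-20 dB/decade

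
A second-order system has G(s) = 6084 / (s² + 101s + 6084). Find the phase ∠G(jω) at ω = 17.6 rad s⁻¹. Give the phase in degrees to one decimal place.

∠[(j17.6)² + 101(j17.6) + 6084] = ∠[5774.2 + j1777.6] = 17.11°
∠G(j17.6) = −17.11° = -17.11°

-17.1°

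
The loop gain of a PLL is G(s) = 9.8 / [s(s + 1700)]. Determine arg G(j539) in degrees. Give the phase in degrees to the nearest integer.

∠(j539 + 1700) = arctan(539/1700) = 17.59°
∠(j539) = 90.00°
∠G(j539) = − (17.59° + 90.00°) = -107.59°

-108°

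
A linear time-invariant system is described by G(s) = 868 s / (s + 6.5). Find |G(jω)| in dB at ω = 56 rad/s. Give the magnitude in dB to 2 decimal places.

58.71 dB

|j56| = 56
|j56 + 6.5| = √(56² + 6.5²) = 56.38
|G(j56)| = 868 × 56 / 56.38 = 862.21
20 log₁₀(862.21) = 58.712 dB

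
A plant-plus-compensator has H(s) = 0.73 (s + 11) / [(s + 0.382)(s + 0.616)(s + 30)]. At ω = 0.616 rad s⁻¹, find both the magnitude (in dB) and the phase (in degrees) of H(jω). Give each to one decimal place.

|j0.616 + 11| = √(0.616² + 11²) = 11.02
|j0.616 + 0.382| = √(0.616² + 0.382²) = 0.7248
|j0.616 + 0.616| = √(0.616² + 0.616²) = 0.8712
|j0.616 + 30| = √(0.616² + 30²) = 30.01
|H(j0.616)| = 0.73 × 11.02 / (0.7248 × 0.8712 × 30.01) = 0.42447
20 log₁₀(0.42447) = -7.44 dB
∠(j0.616 + 11) = arctan(0.616/11) = 3.21°
∠(j0.616 + 0.382) = arctan(0.616/0.382) = 58.20°
∠(j0.616 + 0.616) = arctan(0.616/0.616) = 45.00°
∠(j0.616 + 30) = arctan(0.616/30) = 1.18°
∠H(j0.616) = 3.21° − (58.20° + 45.00° + 1.18°) = -101.17°

|H| = -7.4 dB, ∠H = -101.2°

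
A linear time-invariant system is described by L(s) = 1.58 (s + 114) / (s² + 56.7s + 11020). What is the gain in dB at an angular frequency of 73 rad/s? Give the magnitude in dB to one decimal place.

-30.3 dB

|j73 + 114| = √(73² + 114²) = 135.4
|(j73)² + 56.7(j73) + 11020| = |5691 + j4139.1| = 7037
|L(j73)| = 1.58 × 135.4 / 7037 = 0.030394
20 log₁₀(0.030394) = -30.34 dB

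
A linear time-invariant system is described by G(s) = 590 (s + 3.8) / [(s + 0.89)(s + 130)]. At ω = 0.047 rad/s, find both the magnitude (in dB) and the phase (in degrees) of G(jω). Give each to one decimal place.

|G| = 25.7 dB, ∠G = -2.3°

|j0.047 + 3.8| = √(0.047² + 3.8²) = 3.8
|j0.047 + 0.89| = √(0.047² + 0.89²) = 0.8912
|j0.047 + 130| = √(0.047² + 130²) = 130
|G(j0.047)| = 590 × 3.8 / (0.8912 × 130) = 19.352
20 log₁₀(19.352) = 25.73 dB
∠(j0.047 + 3.8) = arctan(0.047/3.8) = 0.71°
∠(j0.047 + 0.89) = arctan(0.047/0.89) = 3.02°
∠(j0.047 + 130) = arctan(0.047/130) = 0.02°
∠G(j0.047) = 0.71° − (3.02° + 0.02°) = -2.34°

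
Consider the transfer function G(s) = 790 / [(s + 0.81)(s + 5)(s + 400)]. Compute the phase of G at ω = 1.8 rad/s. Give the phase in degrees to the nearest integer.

-86 deg

∠(j1.8 + 0.81) = arctan(1.8/0.81) = 65.77°
∠(j1.8 + 5) = arctan(1.8/5) = 19.80°
∠(j1.8 + 400) = arctan(1.8/400) = 0.26°
∠G(j1.8) = − (65.77° + 19.80° + 0.26°) = -85.83°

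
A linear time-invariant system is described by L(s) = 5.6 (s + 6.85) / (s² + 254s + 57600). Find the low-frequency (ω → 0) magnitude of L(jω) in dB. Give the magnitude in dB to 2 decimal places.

-63.53 dB

L(0) = 5.6 × 6.85 / 57600 = 0.00066597
20 log₁₀(0.00066597) = -63.531 dB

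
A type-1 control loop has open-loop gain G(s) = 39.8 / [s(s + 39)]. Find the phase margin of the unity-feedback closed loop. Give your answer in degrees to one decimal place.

88.5°

Gain crossover: |G(jω)| = 1 at ω ≈ 1.02 rad/s.
∠G(j1.02) = −90° − arctan(1.02/39) ≈ -91.50°
PM = 180° + (-91.50°) = 88.50°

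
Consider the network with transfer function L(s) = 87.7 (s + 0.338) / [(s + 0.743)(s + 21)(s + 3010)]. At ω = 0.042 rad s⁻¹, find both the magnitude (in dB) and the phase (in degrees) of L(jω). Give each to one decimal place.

|j0.042 + 0.338| = √(0.042² + 0.338²) = 0.3406
|j0.042 + 0.743| = √(0.042² + 0.743²) = 0.7442
|j0.042 + 21| = √(0.042² + 21²) = 21
|j0.042 + 3010| = √(0.042² + 3010²) = 3010
|L(j0.042)| = 87.7 × 0.3406 / (0.7442 × 21 × 3010) = 0.000635
20 log₁₀(0.000635) = -63.94 dB
∠(j0.042 + 0.338) = arctan(0.042/0.338) = 7.08°
∠(j0.042 + 0.743) = arctan(0.042/0.743) = 3.24°
∠(j0.042 + 21) = arctan(0.042/21) = 0.11°
∠(j0.042 + 3010) = arctan(0.042/3010) = 0.00°
∠L(j0.042) = 7.08° − (3.24° + 0.11° + 0.00°) = 3.73°

|L| = -63.9 dB, ∠L = 3.7°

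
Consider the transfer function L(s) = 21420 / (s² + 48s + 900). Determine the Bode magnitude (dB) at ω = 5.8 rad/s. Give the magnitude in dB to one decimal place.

27.4 dB

|(j5.8)² + 48(j5.8) + 900| = |866.36 + j278.4| = 910
|L(j5.8)| = 21420 / 910 = 23.539
20 log₁₀(23.539) = 27.44 dB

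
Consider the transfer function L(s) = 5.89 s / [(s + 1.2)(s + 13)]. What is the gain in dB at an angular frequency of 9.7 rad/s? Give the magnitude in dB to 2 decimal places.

-8.86 dB

|j9.7| = 9.7
|j9.7 + 1.2| = √(9.7² + 1.2²) = 9.774
|j9.7 + 13| = √(9.7² + 13²) = 16.22
|L(j9.7)| = 5.89 × 9.7 / (9.774 × 16.22) = 0.36038
20 log₁₀(0.36038) = -8.865 dB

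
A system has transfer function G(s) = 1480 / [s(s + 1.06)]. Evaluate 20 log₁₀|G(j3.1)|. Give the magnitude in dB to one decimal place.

|j3.1 + 1.06| = √(3.1² + 1.06²) = 3.276
|j3.1| = 3.1
|G(j3.1)| = 1480 / (3.276 × 3.1) = 145.72
20 log₁₀(145.72) = 43.27 dB

43.3 dB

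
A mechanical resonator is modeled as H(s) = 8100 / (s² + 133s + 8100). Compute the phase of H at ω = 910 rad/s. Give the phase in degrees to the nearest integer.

∠[(j910)² + 133(j910) + 8100] = ∠[-8.2e+05 + j1.2103e+05] = 171.60°
∠H(j910) = −171.60° = -171.60°

-172 deg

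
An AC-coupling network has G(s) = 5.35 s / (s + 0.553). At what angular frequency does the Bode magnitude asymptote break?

0.553 rad/s

The single real pole at s = −0.553 gives a corner at ω = 0.553 rad/s.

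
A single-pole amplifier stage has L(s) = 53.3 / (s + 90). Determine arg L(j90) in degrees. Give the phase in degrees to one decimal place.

-45.0°

∠(j90 + 90) = arctan(90/90) = 45.00°
∠L(j90) = −45.00° = -45.00°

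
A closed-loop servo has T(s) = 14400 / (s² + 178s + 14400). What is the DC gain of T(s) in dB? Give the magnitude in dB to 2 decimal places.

T(0) = 14400 / 14400 = 1
20 log₁₀(1) = 0.000 dB

0.00 dB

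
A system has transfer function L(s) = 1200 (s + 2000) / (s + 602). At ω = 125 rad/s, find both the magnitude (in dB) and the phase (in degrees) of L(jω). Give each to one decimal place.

|L| = 71.8 dB, ∠L = -8.2°

|j125 + 2000| = √(125² + 2000²) = 2004
|j125 + 602| = √(125² + 602²) = 614.8
|L(j125)| = 1200 × 2004 / 614.8 = 3911.1
20 log₁₀(3911.1) = 71.85 dB
∠(j125 + 2000) = arctan(125/2000) = 3.58°
∠(j125 + 602) = arctan(125/602) = 11.73°
∠L(j125) = 3.58° − 11.73° = -8.15°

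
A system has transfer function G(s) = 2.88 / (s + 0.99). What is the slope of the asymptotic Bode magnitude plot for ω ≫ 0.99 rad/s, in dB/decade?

With 0 zeros and 1 pole, the high-frequency asymptotic slope is 20 × (0 − 1) = -20 dB/decade.

-20 dB/decade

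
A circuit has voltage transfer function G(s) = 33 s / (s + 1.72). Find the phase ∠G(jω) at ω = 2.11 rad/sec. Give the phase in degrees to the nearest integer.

39°

∠(j2.11) = 90.00°
∠(j2.11 + 1.72) = arctan(2.11/1.72) = 50.81°
∠G(j2.11) = 90.00° − 50.81° = 39.19°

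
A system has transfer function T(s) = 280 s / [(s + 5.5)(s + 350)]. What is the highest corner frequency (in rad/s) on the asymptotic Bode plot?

350 rad/s

Break frequencies occur at each pole and zero magnitude: 5.5 rad/s, 350 rad/s.
The highest is 350 rad/s.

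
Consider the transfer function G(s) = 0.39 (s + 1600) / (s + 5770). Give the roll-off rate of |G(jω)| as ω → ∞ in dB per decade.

0 dB/decade

With 1 zero and 1 pole, the high-frequency asymptotic slope is 20 × (1 − 1) = 0 dB/decade.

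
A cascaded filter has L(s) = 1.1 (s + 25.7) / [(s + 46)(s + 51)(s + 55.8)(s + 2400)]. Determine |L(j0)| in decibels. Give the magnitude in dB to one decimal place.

-140.9 dB

L(0) = 1.1 × 25.7 / (46 × 51 × 55.8 × 2400) = 8.9981e-08
20 log₁₀(8.9981e-08) = -140.92 dB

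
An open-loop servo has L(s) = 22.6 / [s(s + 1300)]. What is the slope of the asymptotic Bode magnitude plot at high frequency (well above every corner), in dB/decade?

With 0 zeros and 2 poles, the high-frequency asymptotic slope is 20 × (0 − 2) = -40 dB/decade.

-40 dB/decade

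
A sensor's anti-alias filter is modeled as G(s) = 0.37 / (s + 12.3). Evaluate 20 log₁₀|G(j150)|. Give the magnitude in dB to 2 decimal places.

|j150 + 12.3| = √(150² + 12.3²) = 150.5
|G(j150)| = 0.37 / 150.5 = 0.0024584
20 log₁₀(0.0024584) = -52.187 dB

-52.19 dB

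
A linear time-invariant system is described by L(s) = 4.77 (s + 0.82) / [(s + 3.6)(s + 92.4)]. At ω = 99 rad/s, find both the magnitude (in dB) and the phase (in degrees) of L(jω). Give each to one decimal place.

|j99 + 0.82| = √(99² + 0.82²) = 99
|j99 + 3.6| = √(99² + 3.6²) = 99.07
|j99 + 92.4| = √(99² + 92.4²) = 135.4
|L(j99)| = 4.77 × 99 / (99.07 × 135.4) = 0.035202
20 log₁₀(0.035202) = -29.07 dB
∠(j99 + 0.82) = arctan(99/0.82) = 89.53°
∠(j99 + 3.6) = arctan(99/3.6) = 87.92°
∠(j99 + 92.4) = arctan(99/92.4) = 46.97°
∠L(j99) = 89.53° − (87.92° + 46.97°) = -45.37°

|L| = -29.1 dB, ∠L = -45.4°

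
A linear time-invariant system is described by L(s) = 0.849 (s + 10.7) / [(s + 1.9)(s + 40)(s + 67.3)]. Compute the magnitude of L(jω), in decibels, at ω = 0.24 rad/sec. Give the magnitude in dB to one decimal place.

-55.1 dB

|j0.24 + 10.7| = √(0.24² + 10.7²) = 10.7
|j0.24 + 1.9| = √(0.24² + 1.9²) = 1.915
|j0.24 + 40| = √(0.24² + 40²) = 40
|j0.24 + 67.3| = √(0.24² + 67.3²) = 67.3
|L(j0.24)| = 0.849 × 10.7 / (1.915 × 40 × 67.3) = 0.0017625
20 log₁₀(0.0017625) = -55.08 dB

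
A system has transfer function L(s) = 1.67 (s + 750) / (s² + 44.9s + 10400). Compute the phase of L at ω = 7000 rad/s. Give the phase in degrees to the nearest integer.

-96°

∠(j7000 + 750) = arctan(7000/750) = 83.88°
∠[(j7000)² + 44.9(j7000) + 10400] = ∠[-4.899e+07 + j3.143e+05] = 179.63°
∠L(j7000) = 83.88° − 179.63° = -95.75°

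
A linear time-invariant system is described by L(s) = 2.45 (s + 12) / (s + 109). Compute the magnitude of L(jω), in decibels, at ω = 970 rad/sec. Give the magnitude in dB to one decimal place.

|j970 + 12| = √(970² + 12²) = 970.1
|j970 + 109| = √(970² + 109²) = 976.1
|L(j970)| = 2.45 × 970.1 / 976.1 = 2.4349
20 log₁₀(2.4349) = 7.73 dB

7.7 dB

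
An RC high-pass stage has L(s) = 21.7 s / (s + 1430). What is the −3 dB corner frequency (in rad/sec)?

For a single-pole high-pass, the −3 dB point is at the pole: ω = 1430 rad/sec.

1430 rad/sec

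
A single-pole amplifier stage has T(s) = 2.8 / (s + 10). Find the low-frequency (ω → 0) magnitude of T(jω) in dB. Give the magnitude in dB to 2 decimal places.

T(0) = 2.8 / 10 = 0.28
20 log₁₀(0.28) = -11.057 dB

-11.06 dB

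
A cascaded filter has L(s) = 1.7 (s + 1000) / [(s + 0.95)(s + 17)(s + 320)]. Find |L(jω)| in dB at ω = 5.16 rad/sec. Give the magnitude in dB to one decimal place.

|j5.16 + 1000| = √(5.16² + 1000²) = 1000
|j5.16 + 0.95| = √(5.16² + 0.95²) = 5.247
|j5.16 + 17| = √(5.16² + 17²) = 17.77
|j5.16 + 320| = √(5.16² + 320²) = 320
|L(j5.16)| = 1.7 × 1000 / (5.247 × 17.77 × 320) = 0.056987
20 log₁₀(0.056987) = -24.88 dB

-24.9 dB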